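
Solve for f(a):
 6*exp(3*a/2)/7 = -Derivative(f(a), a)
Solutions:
 f(a) = C1 - 4*exp(3*a/2)/7


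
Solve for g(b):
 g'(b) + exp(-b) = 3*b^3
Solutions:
 g(b) = C1 + 3*b^4/4 + exp(-b)


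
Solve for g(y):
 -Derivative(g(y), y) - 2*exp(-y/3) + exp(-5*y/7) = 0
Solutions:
 g(y) = C1 + 6*exp(-y/3) - 7*exp(-5*y/7)/5


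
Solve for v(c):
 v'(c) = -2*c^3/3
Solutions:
 v(c) = C1 - c^4/6


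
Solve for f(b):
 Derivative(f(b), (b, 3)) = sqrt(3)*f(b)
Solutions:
 f(b) = C3*exp(3^(1/6)*b) + (C1*sin(3^(2/3)*b/2) + C2*cos(3^(2/3)*b/2))*exp(-3^(1/6)*b/2)


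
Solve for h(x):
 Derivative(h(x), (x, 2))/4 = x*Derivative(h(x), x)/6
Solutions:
 h(x) = C1 + C2*erfi(sqrt(3)*x/3)


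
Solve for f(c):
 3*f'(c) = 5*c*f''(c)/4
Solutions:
 f(c) = C1 + C2*c^(17/5)


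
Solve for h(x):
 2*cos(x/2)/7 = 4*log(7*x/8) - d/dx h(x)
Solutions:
 h(x) = C1 + 4*x*log(x) - 12*x*log(2) - 4*x + 4*x*log(7) - 4*sin(x/2)/7


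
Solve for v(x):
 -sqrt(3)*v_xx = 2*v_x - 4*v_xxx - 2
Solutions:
 v(x) = C1 + C2*exp(x*(sqrt(3) + sqrt(35))/8) + C3*exp(x*(-sqrt(35) + sqrt(3))/8) + x


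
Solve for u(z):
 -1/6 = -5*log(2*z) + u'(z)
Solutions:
 u(z) = C1 + 5*z*log(z) - 31*z/6 + z*log(32)


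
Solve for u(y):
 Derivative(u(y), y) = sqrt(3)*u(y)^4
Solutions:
 u(y) = (-1/(C1 + 3*sqrt(3)*y))^(1/3)
 u(y) = (-1/(C1 + sqrt(3)*y))^(1/3)*(-3^(2/3) - 3*3^(1/6)*I)/6
 u(y) = (-1/(C1 + sqrt(3)*y))^(1/3)*(-3^(2/3) + 3*3^(1/6)*I)/6


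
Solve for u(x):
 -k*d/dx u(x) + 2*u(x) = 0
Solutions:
 u(x) = C1*exp(2*x/k)


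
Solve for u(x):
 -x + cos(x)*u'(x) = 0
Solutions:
 u(x) = C1 + Integral(x/cos(x), x)


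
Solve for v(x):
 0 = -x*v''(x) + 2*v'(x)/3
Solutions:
 v(x) = C1 + C2*x^(5/3)


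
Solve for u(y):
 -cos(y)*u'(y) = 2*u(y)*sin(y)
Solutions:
 u(y) = C1*cos(y)^2


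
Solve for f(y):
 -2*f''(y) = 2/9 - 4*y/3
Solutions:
 f(y) = C1 + C2*y + y^3/9 - y^2/18


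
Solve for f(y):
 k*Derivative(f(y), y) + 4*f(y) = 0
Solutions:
 f(y) = C1*exp(-4*y/k)


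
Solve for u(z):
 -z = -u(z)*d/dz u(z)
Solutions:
 u(z) = -sqrt(C1 + z^2)
 u(z) = sqrt(C1 + z^2)


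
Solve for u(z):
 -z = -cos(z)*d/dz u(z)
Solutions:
 u(z) = C1 + Integral(z/cos(z), z)


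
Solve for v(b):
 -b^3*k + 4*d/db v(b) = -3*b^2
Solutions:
 v(b) = C1 + b^4*k/16 - b^3/4


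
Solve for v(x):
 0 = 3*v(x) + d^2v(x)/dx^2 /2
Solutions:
 v(x) = C1*sin(sqrt(6)*x) + C2*cos(sqrt(6)*x)


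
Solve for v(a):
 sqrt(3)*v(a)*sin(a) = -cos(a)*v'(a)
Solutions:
 v(a) = C1*cos(a)^(sqrt(3))


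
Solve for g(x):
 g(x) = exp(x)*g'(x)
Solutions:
 g(x) = C1*exp(-exp(-x))


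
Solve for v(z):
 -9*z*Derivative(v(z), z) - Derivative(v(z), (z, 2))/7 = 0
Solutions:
 v(z) = C1 + C2*erf(3*sqrt(14)*z/2)


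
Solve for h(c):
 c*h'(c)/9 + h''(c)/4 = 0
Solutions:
 h(c) = C1 + C2*erf(sqrt(2)*c/3)


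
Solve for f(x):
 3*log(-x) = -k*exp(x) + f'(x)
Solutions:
 f(x) = C1 + k*exp(x) + 3*x*log(-x) - 3*x


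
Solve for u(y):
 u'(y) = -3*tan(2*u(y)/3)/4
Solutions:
 u(y) = -3*asin(C1*exp(-y/2))/2 + 3*pi/2
 u(y) = 3*asin(C1*exp(-y/2))/2


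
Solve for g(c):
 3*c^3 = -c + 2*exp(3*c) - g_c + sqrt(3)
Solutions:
 g(c) = C1 - 3*c^4/4 - c^2/2 + sqrt(3)*c + 2*exp(3*c)/3


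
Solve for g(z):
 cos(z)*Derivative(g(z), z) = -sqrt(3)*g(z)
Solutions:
 g(z) = C1*(sin(z) - 1)^(sqrt(3)/2)/(sin(z) + 1)^(sqrt(3)/2)


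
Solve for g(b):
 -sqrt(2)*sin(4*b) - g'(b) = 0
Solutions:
 g(b) = C1 + sqrt(2)*cos(4*b)/4


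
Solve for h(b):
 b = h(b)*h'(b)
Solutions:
 h(b) = -sqrt(C1 + b^2)
 h(b) = sqrt(C1 + b^2)


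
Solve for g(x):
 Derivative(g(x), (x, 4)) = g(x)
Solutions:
 g(x) = C1*exp(-x) + C2*exp(x) + C3*sin(x) + C4*cos(x)


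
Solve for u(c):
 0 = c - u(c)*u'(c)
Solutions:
 u(c) = -sqrt(C1 + c^2)
 u(c) = sqrt(C1 + c^2)


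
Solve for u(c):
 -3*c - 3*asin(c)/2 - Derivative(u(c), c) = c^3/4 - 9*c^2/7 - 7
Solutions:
 u(c) = C1 - c^4/16 + 3*c^3/7 - 3*c^2/2 - 3*c*asin(c)/2 + 7*c - 3*sqrt(1 - c^2)/2


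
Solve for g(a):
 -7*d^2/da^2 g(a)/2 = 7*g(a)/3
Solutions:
 g(a) = C1*sin(sqrt(6)*a/3) + C2*cos(sqrt(6)*a/3)


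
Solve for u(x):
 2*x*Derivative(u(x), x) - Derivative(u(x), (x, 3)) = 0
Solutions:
 u(x) = C1 + Integral(C2*airyai(2^(1/3)*x) + C3*airybi(2^(1/3)*x), x)


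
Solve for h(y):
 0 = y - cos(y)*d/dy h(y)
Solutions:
 h(y) = C1 + Integral(y/cos(y), y)


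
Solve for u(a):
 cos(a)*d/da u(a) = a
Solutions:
 u(a) = C1 + Integral(a/cos(a), a)


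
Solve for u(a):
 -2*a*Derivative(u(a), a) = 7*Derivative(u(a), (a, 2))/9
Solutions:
 u(a) = C1 + C2*erf(3*sqrt(7)*a/7)


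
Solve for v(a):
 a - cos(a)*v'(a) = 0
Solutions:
 v(a) = C1 + Integral(a/cos(a), a)


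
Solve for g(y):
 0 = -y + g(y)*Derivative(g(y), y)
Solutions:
 g(y) = -sqrt(C1 + y^2)
 g(y) = sqrt(C1 + y^2)


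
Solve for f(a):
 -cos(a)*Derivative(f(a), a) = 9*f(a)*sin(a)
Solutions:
 f(a) = C1*cos(a)^9


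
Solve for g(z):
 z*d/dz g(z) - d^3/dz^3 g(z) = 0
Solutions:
 g(z) = C1 + Integral(C2*airyai(z) + C3*airybi(z), z)


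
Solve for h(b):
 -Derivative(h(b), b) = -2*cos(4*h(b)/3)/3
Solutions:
 -2*b/3 - 3*log(sin(4*h(b)/3) - 1)/8 + 3*log(sin(4*h(b)/3) + 1)/8 = C1


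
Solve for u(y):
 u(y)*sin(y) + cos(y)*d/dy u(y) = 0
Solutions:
 u(y) = C1*cos(y)


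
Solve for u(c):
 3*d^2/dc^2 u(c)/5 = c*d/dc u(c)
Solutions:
 u(c) = C1 + C2*erfi(sqrt(30)*c/6)


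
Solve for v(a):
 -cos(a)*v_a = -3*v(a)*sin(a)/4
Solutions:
 v(a) = C1/cos(a)^(3/4)


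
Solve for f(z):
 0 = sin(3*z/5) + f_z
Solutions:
 f(z) = C1 + 5*cos(3*z/5)/3


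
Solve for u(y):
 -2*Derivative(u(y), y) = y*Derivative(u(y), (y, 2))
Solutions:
 u(y) = C1 + C2/y


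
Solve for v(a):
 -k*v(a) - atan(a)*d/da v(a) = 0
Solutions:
 v(a) = C1*exp(-k*Integral(1/atan(a), a))


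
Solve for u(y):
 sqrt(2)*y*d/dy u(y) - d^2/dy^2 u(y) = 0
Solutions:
 u(y) = C1 + C2*erfi(2^(3/4)*y/2)


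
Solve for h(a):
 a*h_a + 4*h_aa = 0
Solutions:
 h(a) = C1 + C2*erf(sqrt(2)*a/4)


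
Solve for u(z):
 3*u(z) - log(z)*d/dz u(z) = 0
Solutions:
 u(z) = C1*exp(3*li(z))


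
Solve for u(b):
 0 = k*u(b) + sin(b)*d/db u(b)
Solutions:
 u(b) = C1*exp(k*(-log(cos(b) - 1) + log(cos(b) + 1))/2)


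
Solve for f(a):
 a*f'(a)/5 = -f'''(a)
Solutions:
 f(a) = C1 + Integral(C2*airyai(-5^(2/3)*a/5) + C3*airybi(-5^(2/3)*a/5), a)


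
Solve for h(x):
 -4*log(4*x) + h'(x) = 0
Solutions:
 h(x) = C1 + 4*x*log(x) - 4*x + x*log(256)


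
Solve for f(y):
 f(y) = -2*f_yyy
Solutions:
 f(y) = C3*exp(-2^(2/3)*y/2) + (C1*sin(2^(2/3)*sqrt(3)*y/4) + C2*cos(2^(2/3)*sqrt(3)*y/4))*exp(2^(2/3)*y/4)


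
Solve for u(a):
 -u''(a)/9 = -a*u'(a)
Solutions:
 u(a) = C1 + C2*erfi(3*sqrt(2)*a/2)


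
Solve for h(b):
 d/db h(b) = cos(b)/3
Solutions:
 h(b) = C1 + sin(b)/3


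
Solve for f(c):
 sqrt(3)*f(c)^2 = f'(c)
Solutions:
 f(c) = -1/(C1 + sqrt(3)*c)


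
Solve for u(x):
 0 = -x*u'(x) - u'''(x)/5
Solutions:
 u(x) = C1 + Integral(C2*airyai(-5^(1/3)*x) + C3*airybi(-5^(1/3)*x), x)


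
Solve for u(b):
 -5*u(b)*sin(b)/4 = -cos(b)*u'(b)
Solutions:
 u(b) = C1/cos(b)^(5/4)


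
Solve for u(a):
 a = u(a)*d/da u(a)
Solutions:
 u(a) = -sqrt(C1 + a^2)
 u(a) = sqrt(C1 + a^2)


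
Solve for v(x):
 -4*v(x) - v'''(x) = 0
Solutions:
 v(x) = C3*exp(-2^(2/3)*x) + (C1*sin(2^(2/3)*sqrt(3)*x/2) + C2*cos(2^(2/3)*sqrt(3)*x/2))*exp(2^(2/3)*x/2)


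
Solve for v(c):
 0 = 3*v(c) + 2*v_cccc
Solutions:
 v(c) = (C1*sin(6^(1/4)*c/2) + C2*cos(6^(1/4)*c/2))*exp(-6^(1/4)*c/2) + (C3*sin(6^(1/4)*c/2) + C4*cos(6^(1/4)*c/2))*exp(6^(1/4)*c/2)


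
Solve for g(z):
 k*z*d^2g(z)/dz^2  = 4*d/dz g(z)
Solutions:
 g(z) = C1 + z^(((re(k) + 4)*re(k) + im(k)^2)/(re(k)^2 + im(k)^2))*(C2*sin(4*log(z)*Abs(im(k))/(re(k)^2 + im(k)^2)) + C3*cos(4*log(z)*im(k)/(re(k)^2 + im(k)^2)))


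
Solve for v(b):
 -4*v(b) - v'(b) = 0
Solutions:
 v(b) = C1*exp(-4*b)


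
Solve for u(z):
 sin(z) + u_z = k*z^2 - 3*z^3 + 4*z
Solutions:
 u(z) = C1 + k*z^3/3 - 3*z^4/4 + 2*z^2 + cos(z)


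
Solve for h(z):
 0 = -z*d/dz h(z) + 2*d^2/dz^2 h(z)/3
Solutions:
 h(z) = C1 + C2*erfi(sqrt(3)*z/2)


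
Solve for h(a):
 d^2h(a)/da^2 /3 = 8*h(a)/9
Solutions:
 h(a) = C1*exp(-2*sqrt(6)*a/3) + C2*exp(2*sqrt(6)*a/3)


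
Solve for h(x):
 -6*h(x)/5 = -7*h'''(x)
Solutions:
 h(x) = C3*exp(35^(2/3)*6^(1/3)*x/35) + (C1*sin(2^(1/3)*3^(5/6)*35^(2/3)*x/70) + C2*cos(2^(1/3)*3^(5/6)*35^(2/3)*x/70))*exp(-35^(2/3)*6^(1/3)*x/70)


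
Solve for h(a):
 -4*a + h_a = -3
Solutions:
 h(a) = C1 + 2*a^2 - 3*a


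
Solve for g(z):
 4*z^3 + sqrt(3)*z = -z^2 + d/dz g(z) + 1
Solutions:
 g(z) = C1 + z^4 + z^3/3 + sqrt(3)*z^2/2 - z


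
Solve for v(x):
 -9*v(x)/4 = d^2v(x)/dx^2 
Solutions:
 v(x) = C1*sin(3*x/2) + C2*cos(3*x/2)


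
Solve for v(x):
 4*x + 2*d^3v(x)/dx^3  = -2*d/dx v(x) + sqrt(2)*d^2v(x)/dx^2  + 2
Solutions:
 v(x) = C1 - x^2 - sqrt(2)*x + x + (C2*sin(sqrt(14)*x/4) + C3*cos(sqrt(14)*x/4))*exp(sqrt(2)*x/4)


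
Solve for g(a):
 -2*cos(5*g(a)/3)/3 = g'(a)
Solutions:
 2*a/3 - 3*log(sin(5*g(a)/3) - 1)/10 + 3*log(sin(5*g(a)/3) + 1)/10 = C1


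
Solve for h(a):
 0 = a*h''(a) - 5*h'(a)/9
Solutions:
 h(a) = C1 + C2*a^(14/9)


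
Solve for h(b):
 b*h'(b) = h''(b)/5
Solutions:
 h(b) = C1 + C2*erfi(sqrt(10)*b/2)


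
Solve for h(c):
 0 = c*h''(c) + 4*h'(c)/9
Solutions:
 h(c) = C1 + C2*c^(5/9)


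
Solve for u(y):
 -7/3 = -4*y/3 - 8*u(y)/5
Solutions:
 u(y) = 35/24 - 5*y/6


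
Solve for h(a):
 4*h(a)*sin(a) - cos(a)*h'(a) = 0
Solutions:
 h(a) = C1/cos(a)^4


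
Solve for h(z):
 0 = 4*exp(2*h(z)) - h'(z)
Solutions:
 h(z) = log(-sqrt(-1/(C1 + 4*z))) - log(2)/2
 h(z) = log(-1/(C1 + 4*z))/2 - log(2)/2


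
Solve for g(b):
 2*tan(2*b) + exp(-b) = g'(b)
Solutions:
 g(b) = C1 + log(tan(2*b)^2 + 1)/2 - exp(-b)


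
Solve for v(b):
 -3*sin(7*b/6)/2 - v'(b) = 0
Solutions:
 v(b) = C1 + 9*cos(7*b/6)/7


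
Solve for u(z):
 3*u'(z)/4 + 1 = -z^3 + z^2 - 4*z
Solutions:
 u(z) = C1 - z^4/3 + 4*z^3/9 - 8*z^2/3 - 4*z/3


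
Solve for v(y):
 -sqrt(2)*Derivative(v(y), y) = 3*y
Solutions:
 v(y) = C1 - 3*sqrt(2)*y^2/4


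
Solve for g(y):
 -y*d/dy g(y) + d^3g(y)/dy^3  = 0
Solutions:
 g(y) = C1 + Integral(C2*airyai(y) + C3*airybi(y), y)


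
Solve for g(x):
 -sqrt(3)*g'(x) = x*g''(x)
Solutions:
 g(x) = C1 + C2*x^(1 - sqrt(3))


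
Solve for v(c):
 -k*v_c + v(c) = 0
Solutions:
 v(c) = C1*exp(c/k)


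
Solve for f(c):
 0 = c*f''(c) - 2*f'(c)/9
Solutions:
 f(c) = C1 + C2*c^(11/9)


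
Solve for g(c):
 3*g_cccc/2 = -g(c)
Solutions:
 g(c) = (C1*sin(6^(3/4)*c/6) + C2*cos(6^(3/4)*c/6))*exp(-6^(3/4)*c/6) + (C3*sin(6^(3/4)*c/6) + C4*cos(6^(3/4)*c/6))*exp(6^(3/4)*c/6)


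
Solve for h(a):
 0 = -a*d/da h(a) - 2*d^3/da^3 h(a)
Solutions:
 h(a) = C1 + Integral(C2*airyai(-2^(2/3)*a/2) + C3*airybi(-2^(2/3)*a/2), a)


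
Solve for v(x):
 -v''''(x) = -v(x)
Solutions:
 v(x) = C1*exp(-x) + C2*exp(x) + C3*sin(x) + C4*cos(x)


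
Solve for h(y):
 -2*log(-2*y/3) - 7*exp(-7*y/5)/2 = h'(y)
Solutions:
 h(y) = C1 - 2*y*log(-y) + 2*y*(-log(2) + 1 + log(3)) + 5*exp(-7*y/5)/2


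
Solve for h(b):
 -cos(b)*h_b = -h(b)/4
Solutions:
 h(b) = C1*(sin(b) + 1)^(1/8)/(sin(b) - 1)^(1/8)


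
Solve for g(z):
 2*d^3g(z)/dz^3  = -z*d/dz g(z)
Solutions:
 g(z) = C1 + Integral(C2*airyai(-2^(2/3)*z/2) + C3*airybi(-2^(2/3)*z/2), z)


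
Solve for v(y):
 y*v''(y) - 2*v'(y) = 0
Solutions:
 v(y) = C1 + C2*y^3


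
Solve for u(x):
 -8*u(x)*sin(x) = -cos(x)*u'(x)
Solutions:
 u(x) = C1/cos(x)^8


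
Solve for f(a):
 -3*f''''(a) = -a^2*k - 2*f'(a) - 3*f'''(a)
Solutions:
 f(a) = C1 + C2*exp(a*(-(3*sqrt(11) + 10)^(1/3) - 1/(3*sqrt(11) + 10)^(1/3) + 2)/6)*sin(sqrt(3)*a*(-(3*sqrt(11) + 10)^(1/3) + (3*sqrt(11) + 10)^(-1/3))/6) + C3*exp(a*(-(3*sqrt(11) + 10)^(1/3) - 1/(3*sqrt(11) + 10)^(1/3) + 2)/6)*cos(sqrt(3)*a*(-(3*sqrt(11) + 10)^(1/3) + (3*sqrt(11) + 10)^(-1/3))/6) + C4*exp(a*((3*sqrt(11) + 10)^(-1/3) + 1 + (3*sqrt(11) + 10)^(1/3))/3) - a^3*k/6 + 3*a*k/2


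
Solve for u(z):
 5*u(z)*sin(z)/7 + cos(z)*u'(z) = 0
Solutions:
 u(z) = C1*cos(z)^(5/7)


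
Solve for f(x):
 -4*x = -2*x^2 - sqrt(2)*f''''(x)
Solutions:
 f(x) = C1 + C2*x + C3*x^2 + C4*x^3 - sqrt(2)*x^6/360 + sqrt(2)*x^5/60


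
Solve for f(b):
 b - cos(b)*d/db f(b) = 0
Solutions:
 f(b) = C1 + Integral(b/cos(b), b)


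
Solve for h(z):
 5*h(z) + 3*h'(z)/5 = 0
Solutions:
 h(z) = C1*exp(-25*z/3)


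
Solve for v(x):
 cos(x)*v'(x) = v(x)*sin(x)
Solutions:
 v(x) = C1/cos(x)


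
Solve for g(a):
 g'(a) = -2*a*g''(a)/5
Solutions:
 g(a) = C1 + C2/a^(3/2)


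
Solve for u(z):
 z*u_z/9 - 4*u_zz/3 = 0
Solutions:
 u(z) = C1 + C2*erfi(sqrt(6)*z/12)


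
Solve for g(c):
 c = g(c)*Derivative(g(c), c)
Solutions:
 g(c) = -sqrt(C1 + c^2)
 g(c) = sqrt(C1 + c^2)


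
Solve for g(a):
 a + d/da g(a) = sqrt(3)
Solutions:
 g(a) = C1 - a^2/2 + sqrt(3)*a


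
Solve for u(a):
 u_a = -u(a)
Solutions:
 u(a) = C1*exp(-a)


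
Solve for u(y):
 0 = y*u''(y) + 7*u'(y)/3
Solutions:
 u(y) = C1 + C2/y^(4/3)


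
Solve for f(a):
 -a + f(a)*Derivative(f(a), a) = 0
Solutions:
 f(a) = -sqrt(C1 + a^2)
 f(a) = sqrt(C1 + a^2)


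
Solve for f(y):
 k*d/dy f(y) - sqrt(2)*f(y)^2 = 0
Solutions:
 f(y) = -k/(C1*k + sqrt(2)*y)


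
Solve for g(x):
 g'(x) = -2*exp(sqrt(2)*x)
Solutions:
 g(x) = C1 - sqrt(2)*exp(sqrt(2)*x)


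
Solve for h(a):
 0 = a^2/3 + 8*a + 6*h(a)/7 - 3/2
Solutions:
 h(a) = -7*a^2/18 - 28*a/3 + 7/4


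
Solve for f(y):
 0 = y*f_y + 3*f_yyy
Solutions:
 f(y) = C1 + Integral(C2*airyai(-3^(2/3)*y/3) + C3*airybi(-3^(2/3)*y/3), y)


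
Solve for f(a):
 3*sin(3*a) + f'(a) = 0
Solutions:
 f(a) = C1 + cos(3*a)


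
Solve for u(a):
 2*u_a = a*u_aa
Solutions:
 u(a) = C1 + C2*a^3


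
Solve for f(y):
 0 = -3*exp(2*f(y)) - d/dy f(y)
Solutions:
 f(y) = log(-sqrt(-1/(C1 - 3*y))) - log(2)/2
 f(y) = log(-1/(C1 - 3*y))/2 - log(2)/2


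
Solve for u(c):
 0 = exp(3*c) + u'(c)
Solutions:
 u(c) = C1 - exp(3*c)/3


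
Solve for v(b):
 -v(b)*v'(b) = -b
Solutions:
 v(b) = -sqrt(C1 + b^2)
 v(b) = sqrt(C1 + b^2)


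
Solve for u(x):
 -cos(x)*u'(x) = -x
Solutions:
 u(x) = C1 + Integral(x/cos(x), x)


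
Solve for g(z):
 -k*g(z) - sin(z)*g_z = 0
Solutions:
 g(z) = C1*exp(k*(-log(cos(z) - 1) + log(cos(z) + 1))/2)


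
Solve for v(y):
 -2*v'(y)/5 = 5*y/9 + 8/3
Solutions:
 v(y) = C1 - 25*y^2/36 - 20*y/3


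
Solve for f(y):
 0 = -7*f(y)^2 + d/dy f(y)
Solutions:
 f(y) = -1/(C1 + 7*y)


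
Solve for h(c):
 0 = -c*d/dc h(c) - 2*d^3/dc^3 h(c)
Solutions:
 h(c) = C1 + Integral(C2*airyai(-2^(2/3)*c/2) + C3*airybi(-2^(2/3)*c/2), c)


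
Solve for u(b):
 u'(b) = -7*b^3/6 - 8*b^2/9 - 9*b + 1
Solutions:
 u(b) = C1 - 7*b^4/24 - 8*b^3/27 - 9*b^2/2 + b


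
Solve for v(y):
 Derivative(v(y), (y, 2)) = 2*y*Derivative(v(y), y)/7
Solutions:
 v(y) = C1 + C2*erfi(sqrt(7)*y/7)


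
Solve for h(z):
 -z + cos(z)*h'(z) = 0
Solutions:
 h(z) = C1 + Integral(z/cos(z), z)


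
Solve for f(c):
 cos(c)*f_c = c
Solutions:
 f(c) = C1 + Integral(c/cos(c), c)


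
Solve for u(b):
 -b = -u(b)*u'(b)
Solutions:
 u(b) = -sqrt(C1 + b^2)
 u(b) = sqrt(C1 + b^2)


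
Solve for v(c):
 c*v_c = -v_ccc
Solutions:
 v(c) = C1 + Integral(C2*airyai(-c) + C3*airybi(-c), c)


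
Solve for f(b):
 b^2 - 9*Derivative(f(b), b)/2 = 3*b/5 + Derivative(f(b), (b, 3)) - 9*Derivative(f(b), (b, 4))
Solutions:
 f(b) = C1 + C2*exp(b*(-2^(1/3)*(81*sqrt(59073) + 19687)^(1/3) - 2*2^(2/3)/(81*sqrt(59073) + 19687)^(1/3) + 4)/108)*sin(2^(1/3)*sqrt(3)*b*(-(81*sqrt(59073) + 19687)^(1/3) + 2*2^(1/3)/(81*sqrt(59073) + 19687)^(1/3))/108) + C3*exp(b*(-2^(1/3)*(81*sqrt(59073) + 19687)^(1/3) - 2*2^(2/3)/(81*sqrt(59073) + 19687)^(1/3) + 4)/108)*cos(2^(1/3)*sqrt(3)*b*(-(81*sqrt(59073) + 19687)^(1/3) + 2*2^(1/3)/(81*sqrt(59073) + 19687)^(1/3))/108) + C4*exp(b*(2*2^(2/3)/(81*sqrt(59073) + 19687)^(1/3) + 2 + 2^(1/3)*(81*sqrt(59073) + 19687)^(1/3))/54) + 2*b^3/27 - b^2/15 - 8*b/81


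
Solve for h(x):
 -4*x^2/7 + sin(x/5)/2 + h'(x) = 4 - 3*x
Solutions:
 h(x) = C1 + 4*x^3/21 - 3*x^2/2 + 4*x + 5*cos(x/5)/2


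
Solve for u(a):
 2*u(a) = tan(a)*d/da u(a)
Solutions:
 u(a) = C1*sin(a)^2


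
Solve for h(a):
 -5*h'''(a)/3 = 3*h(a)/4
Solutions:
 h(a) = C3*exp(-3^(2/3)*50^(1/3)*a/10) + (C1*sin(3*3^(1/6)*50^(1/3)*a/20) + C2*cos(3*3^(1/6)*50^(1/3)*a/20))*exp(3^(2/3)*50^(1/3)*a/20)


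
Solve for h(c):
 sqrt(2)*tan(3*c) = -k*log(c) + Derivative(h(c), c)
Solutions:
 h(c) = C1 + c*k*(log(c) - 1) - sqrt(2)*log(cos(3*c))/3


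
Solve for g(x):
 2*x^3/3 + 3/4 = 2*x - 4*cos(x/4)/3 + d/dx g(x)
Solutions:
 g(x) = C1 + x^4/6 - x^2 + 3*x/4 + 16*sin(x/4)/3


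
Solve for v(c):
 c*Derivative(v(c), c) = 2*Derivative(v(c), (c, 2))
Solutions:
 v(c) = C1 + C2*erfi(c/2)


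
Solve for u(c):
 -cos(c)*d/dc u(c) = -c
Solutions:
 u(c) = C1 + Integral(c/cos(c), c)


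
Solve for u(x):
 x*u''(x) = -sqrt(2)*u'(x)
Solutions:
 u(x) = C1 + C2*x^(1 - sqrt(2))


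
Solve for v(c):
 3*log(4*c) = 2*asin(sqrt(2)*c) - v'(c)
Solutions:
 v(c) = C1 - 3*c*log(c) + 2*c*asin(sqrt(2)*c) - 6*c*log(2) + 3*c + sqrt(2)*sqrt(1 - 2*c^2)


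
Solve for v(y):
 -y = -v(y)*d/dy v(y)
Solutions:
 v(y) = -sqrt(C1 + y^2)
 v(y) = sqrt(C1 + y^2)


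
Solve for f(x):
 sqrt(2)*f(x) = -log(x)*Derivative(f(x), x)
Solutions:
 f(x) = C1*exp(-sqrt(2)*li(x))


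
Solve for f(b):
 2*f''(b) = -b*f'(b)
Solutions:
 f(b) = C1 + C2*erf(b/2)


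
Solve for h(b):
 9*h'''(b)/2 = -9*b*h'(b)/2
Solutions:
 h(b) = C1 + Integral(C2*airyai(-b) + C3*airybi(-b), b)


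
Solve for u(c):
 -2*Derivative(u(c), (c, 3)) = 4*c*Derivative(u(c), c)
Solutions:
 u(c) = C1 + Integral(C2*airyai(-2^(1/3)*c) + C3*airybi(-2^(1/3)*c), c)


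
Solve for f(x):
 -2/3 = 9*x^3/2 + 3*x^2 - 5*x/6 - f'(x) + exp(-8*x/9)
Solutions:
 f(x) = C1 + 9*x^4/8 + x^3 - 5*x^2/12 + 2*x/3 - 9*exp(-8*x/9)/8


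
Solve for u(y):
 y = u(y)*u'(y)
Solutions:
 u(y) = -sqrt(C1 + y^2)
 u(y) = sqrt(C1 + y^2)


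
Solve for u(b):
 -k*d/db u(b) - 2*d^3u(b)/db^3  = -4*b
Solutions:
 u(b) = C1 + C2*exp(-sqrt(2)*b*sqrt(-k)/2) + C3*exp(sqrt(2)*b*sqrt(-k)/2) + 2*b^2/k


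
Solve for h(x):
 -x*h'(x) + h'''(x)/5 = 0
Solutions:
 h(x) = C1 + Integral(C2*airyai(5^(1/3)*x) + C3*airybi(5^(1/3)*x), x)


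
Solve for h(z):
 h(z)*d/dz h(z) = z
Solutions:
 h(z) = -sqrt(C1 + z^2)
 h(z) = sqrt(C1 + z^2)


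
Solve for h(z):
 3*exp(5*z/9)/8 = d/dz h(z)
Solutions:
 h(z) = C1 + 27*exp(5*z/9)/40


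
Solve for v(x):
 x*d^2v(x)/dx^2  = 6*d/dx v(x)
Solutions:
 v(x) = C1 + C2*x^7


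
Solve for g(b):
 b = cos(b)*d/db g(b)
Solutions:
 g(b) = C1 + Integral(b/cos(b), b)


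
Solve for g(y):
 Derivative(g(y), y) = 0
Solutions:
 g(y) = C1


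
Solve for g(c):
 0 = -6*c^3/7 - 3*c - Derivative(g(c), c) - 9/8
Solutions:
 g(c) = C1 - 3*c^4/14 - 3*c^2/2 - 9*c/8


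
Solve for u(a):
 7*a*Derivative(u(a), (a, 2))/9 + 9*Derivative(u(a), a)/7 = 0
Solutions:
 u(a) = C1 + C2/a^(32/49)


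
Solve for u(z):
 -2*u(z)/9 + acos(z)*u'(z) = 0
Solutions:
 u(z) = C1*exp(2*Integral(1/acos(z), z)/9)


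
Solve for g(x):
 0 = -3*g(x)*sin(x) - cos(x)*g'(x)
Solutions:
 g(x) = C1*cos(x)^3


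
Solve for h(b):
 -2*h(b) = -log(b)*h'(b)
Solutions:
 h(b) = C1*exp(2*li(b))


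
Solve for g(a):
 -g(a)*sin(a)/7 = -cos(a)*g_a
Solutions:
 g(a) = C1/cos(a)^(1/7)


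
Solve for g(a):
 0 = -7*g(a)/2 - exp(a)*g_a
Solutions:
 g(a) = C1*exp(7*exp(-a)/2)


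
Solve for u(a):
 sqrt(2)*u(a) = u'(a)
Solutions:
 u(a) = C1*exp(sqrt(2)*a)


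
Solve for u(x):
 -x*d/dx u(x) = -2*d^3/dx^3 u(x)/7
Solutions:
 u(x) = C1 + Integral(C2*airyai(2^(2/3)*7^(1/3)*x/2) + C3*airybi(2^(2/3)*7^(1/3)*x/2), x)


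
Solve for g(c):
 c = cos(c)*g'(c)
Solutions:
 g(c) = C1 + Integral(c/cos(c), c)


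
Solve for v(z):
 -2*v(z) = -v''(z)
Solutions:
 v(z) = C1*exp(-sqrt(2)*z) + C2*exp(sqrt(2)*z)


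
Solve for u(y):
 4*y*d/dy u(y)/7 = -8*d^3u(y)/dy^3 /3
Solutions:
 u(y) = C1 + Integral(C2*airyai(-14^(2/3)*3^(1/3)*y/14) + C3*airybi(-14^(2/3)*3^(1/3)*y/14), y)


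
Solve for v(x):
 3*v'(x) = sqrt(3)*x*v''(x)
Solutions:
 v(x) = C1 + C2*x^(1 + sqrt(3))


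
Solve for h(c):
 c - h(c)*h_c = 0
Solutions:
 h(c) = -sqrt(C1 + c^2)
 h(c) = sqrt(C1 + c^2)


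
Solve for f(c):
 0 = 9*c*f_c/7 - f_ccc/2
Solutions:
 f(c) = C1 + Integral(C2*airyai(18^(1/3)*7^(2/3)*c/7) + C3*airybi(18^(1/3)*7^(2/3)*c/7), c)


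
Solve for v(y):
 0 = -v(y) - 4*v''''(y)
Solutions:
 v(y) = (C1*sin(y/2) + C2*cos(y/2))*exp(-y/2) + (C3*sin(y/2) + C4*cos(y/2))*exp(y/2)


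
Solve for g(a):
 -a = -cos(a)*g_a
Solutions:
 g(a) = C1 + Integral(a/cos(a), a)


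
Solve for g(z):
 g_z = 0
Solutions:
 g(z) = C1


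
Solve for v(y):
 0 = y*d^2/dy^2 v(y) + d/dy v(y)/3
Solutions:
 v(y) = C1 + C2*y^(2/3)


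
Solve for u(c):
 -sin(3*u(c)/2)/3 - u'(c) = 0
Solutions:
 u(c) = -2*acos((-C1 - exp(c))/(C1 - exp(c)))/3 + 4*pi/3
 u(c) = 2*acos((-C1 - exp(c))/(C1 - exp(c)))/3


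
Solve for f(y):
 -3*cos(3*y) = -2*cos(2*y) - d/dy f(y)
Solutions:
 f(y) = C1 - sin(2*y) + sin(3*y)


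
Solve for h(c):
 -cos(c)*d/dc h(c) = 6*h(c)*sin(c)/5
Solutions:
 h(c) = C1*cos(c)^(6/5)


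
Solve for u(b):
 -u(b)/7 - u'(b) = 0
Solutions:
 u(b) = C1*exp(-b/7)


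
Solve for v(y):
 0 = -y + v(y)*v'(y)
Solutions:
 v(y) = -sqrt(C1 + y^2)
 v(y) = sqrt(C1 + y^2)


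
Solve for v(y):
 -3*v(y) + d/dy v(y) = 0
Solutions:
 v(y) = C1*exp(3*y)


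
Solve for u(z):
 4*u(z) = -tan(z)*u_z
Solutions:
 u(z) = C1/sin(z)^4


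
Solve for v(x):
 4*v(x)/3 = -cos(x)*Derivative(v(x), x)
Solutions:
 v(x) = C1*(sin(x) - 1)^(2/3)/(sin(x) + 1)^(2/3)


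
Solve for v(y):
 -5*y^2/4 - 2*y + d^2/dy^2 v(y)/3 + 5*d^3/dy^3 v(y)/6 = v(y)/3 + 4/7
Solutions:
 v(y) = C1*exp(-y*(4/(15*sqrt(1977) + 667)^(1/3) + 4 + (15*sqrt(1977) + 667)^(1/3))/30)*sin(sqrt(3)*y*(-(15*sqrt(1977) + 667)^(1/3) + 4/(15*sqrt(1977) + 667)^(1/3))/30) + C2*exp(-y*(4/(15*sqrt(1977) + 667)^(1/3) + 4 + (15*sqrt(1977) + 667)^(1/3))/30)*cos(sqrt(3)*y*(-(15*sqrt(1977) + 667)^(1/3) + 4/(15*sqrt(1977) + 667)^(1/3))/30) + C3*exp(y*(-2 + 4/(15*sqrt(1977) + 667)^(1/3) + (15*sqrt(1977) + 667)^(1/3))/15) - 15*y^2/4 - 6*y - 129/14


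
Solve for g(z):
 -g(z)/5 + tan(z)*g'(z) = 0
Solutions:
 g(z) = C1*sin(z)^(1/5)


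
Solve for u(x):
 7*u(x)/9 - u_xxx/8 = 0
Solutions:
 u(x) = C3*exp(2*21^(1/3)*x/3) + (C1*sin(3^(5/6)*7^(1/3)*x/3) + C2*cos(3^(5/6)*7^(1/3)*x/3))*exp(-21^(1/3)*x/3)


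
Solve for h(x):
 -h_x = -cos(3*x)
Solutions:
 h(x) = C1 + sin(3*x)/3


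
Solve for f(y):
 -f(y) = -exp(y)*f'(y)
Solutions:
 f(y) = C1*exp(-exp(-y))


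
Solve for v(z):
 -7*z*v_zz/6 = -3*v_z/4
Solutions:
 v(z) = C1 + C2*z^(23/14)


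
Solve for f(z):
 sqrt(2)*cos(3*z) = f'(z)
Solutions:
 f(z) = C1 + sqrt(2)*sin(3*z)/3


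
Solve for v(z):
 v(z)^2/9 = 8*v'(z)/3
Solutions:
 v(z) = -24/(C1 + z)


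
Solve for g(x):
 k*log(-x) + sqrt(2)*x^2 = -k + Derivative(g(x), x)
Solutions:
 g(x) = C1 + k*x*log(-x) + sqrt(2)*x^3/3


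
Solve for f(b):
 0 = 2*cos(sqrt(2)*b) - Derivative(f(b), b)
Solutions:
 f(b) = C1 + sqrt(2)*sin(sqrt(2)*b)


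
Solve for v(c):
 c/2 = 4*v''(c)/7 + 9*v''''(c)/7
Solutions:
 v(c) = C1 + C2*c + C3*sin(2*c/3) + C4*cos(2*c/3) + 7*c^3/48


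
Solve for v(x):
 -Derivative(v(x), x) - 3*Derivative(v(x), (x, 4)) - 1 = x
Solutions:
 v(x) = C1 + C4*exp(-3^(2/3)*x/3) - x^2/2 - x + (C2*sin(3^(1/6)*x/2) + C3*cos(3^(1/6)*x/2))*exp(3^(2/3)*x/6)


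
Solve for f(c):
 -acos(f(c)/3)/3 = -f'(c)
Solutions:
 Integral(1/acos(_y/3), (_y, f(c))) = C1 + c/3


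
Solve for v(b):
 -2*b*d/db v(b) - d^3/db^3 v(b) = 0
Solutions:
 v(b) = C1 + Integral(C2*airyai(-2^(1/3)*b) + C3*airybi(-2^(1/3)*b), b)


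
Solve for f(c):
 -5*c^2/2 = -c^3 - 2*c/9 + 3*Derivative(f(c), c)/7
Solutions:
 f(c) = C1 + 7*c^4/12 - 35*c^3/18 + 7*c^2/27


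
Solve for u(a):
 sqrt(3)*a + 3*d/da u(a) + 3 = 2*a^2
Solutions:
 u(a) = C1 + 2*a^3/9 - sqrt(3)*a^2/6 - a


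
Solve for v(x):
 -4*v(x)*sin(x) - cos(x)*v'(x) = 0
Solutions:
 v(x) = C1*cos(x)^4


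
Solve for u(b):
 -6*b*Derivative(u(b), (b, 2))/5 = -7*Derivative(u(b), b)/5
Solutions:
 u(b) = C1 + C2*b^(13/6)


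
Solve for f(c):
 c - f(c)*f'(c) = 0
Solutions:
 f(c) = -sqrt(C1 + c^2)
 f(c) = sqrt(C1 + c^2)


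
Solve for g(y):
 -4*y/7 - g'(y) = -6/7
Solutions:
 g(y) = C1 - 2*y^2/7 + 6*y/7


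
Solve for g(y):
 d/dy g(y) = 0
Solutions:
 g(y) = C1


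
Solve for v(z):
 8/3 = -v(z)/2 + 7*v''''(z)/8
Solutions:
 v(z) = C1*exp(-sqrt(2)*7^(3/4)*z/7) + C2*exp(sqrt(2)*7^(3/4)*z/7) + C3*sin(sqrt(2)*7^(3/4)*z/7) + C4*cos(sqrt(2)*7^(3/4)*z/7) - 16/3


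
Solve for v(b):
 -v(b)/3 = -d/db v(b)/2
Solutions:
 v(b) = C1*exp(2*b/3)


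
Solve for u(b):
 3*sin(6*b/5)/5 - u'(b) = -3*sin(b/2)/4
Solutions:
 u(b) = C1 - 3*cos(b/2)/2 - cos(6*b/5)/2


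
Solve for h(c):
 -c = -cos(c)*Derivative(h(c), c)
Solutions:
 h(c) = C1 + Integral(c/cos(c), c)


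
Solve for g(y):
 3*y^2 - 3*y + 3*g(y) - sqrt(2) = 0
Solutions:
 g(y) = -y^2 + y + sqrt(2)/3


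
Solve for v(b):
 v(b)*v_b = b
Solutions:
 v(b) = -sqrt(C1 + b^2)
 v(b) = sqrt(C1 + b^2)


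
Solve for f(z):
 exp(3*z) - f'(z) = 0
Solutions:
 f(z) = C1 + exp(3*z)/3


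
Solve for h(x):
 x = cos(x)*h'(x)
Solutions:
 h(x) = C1 + Integral(x/cos(x), x)


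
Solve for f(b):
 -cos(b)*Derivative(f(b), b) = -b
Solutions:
 f(b) = C1 + Integral(b/cos(b), b)


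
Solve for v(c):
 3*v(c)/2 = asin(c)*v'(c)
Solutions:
 v(c) = C1*exp(3*Integral(1/asin(c), c)/2)


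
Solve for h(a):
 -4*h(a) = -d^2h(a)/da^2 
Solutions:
 h(a) = C1*exp(-2*a) + C2*exp(2*a)


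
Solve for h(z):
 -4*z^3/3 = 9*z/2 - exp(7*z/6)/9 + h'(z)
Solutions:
 h(z) = C1 - z^4/3 - 9*z^2/4 + 2*exp(7*z/6)/21


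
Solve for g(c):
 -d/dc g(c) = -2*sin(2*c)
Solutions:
 g(c) = C1 - cos(2*c)


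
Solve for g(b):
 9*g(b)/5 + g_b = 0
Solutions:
 g(b) = C1*exp(-9*b/5)


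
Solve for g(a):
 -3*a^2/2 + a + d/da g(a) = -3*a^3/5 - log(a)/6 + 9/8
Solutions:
 g(a) = C1 - 3*a^4/20 + a^3/2 - a^2/2 - a*log(a)/6 + 31*a/24


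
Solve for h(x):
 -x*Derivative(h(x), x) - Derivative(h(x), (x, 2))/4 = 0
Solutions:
 h(x) = C1 + C2*erf(sqrt(2)*x)


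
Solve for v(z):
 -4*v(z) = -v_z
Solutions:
 v(z) = C1*exp(4*z)


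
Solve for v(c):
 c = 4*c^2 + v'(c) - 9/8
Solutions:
 v(c) = C1 - 4*c^3/3 + c^2/2 + 9*c/8


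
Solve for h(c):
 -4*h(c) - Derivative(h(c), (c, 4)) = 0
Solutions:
 h(c) = (C1*sin(c) + C2*cos(c))*exp(-c) + (C3*sin(c) + C4*cos(c))*exp(c)


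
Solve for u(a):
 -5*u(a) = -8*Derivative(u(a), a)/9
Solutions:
 u(a) = C1*exp(45*a/8)


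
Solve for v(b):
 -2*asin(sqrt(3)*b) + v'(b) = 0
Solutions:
 v(b) = C1 + 2*b*asin(sqrt(3)*b) + 2*sqrt(3)*sqrt(1 - 3*b^2)/3


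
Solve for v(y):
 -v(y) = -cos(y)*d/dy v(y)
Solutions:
 v(y) = C1*sqrt(sin(y) + 1)/sqrt(sin(y) - 1)


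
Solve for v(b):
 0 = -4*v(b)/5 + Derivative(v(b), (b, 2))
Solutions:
 v(b) = C1*exp(-2*sqrt(5)*b/5) + C2*exp(2*sqrt(5)*b/5)


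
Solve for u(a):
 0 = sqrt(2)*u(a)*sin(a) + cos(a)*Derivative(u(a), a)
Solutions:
 u(a) = C1*cos(a)^(sqrt(2))


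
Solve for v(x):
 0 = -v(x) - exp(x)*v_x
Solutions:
 v(x) = C1*exp(exp(-x))


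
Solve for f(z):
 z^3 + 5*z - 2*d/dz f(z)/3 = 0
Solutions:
 f(z) = C1 + 3*z^4/8 + 15*z^2/4


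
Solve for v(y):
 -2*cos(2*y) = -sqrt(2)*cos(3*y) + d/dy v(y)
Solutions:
 v(y) = C1 - sin(2*y) + sqrt(2)*sin(3*y)/3


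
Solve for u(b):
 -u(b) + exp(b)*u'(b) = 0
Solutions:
 u(b) = C1*exp(-exp(-b))


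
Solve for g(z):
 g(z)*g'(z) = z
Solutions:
 g(z) = -sqrt(C1 + z^2)
 g(z) = sqrt(C1 + z^2)


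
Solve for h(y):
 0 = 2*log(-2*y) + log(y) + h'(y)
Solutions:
 h(y) = C1 - 3*y*log(y) + y*(-2*log(2) + 3 - 2*I*pi)


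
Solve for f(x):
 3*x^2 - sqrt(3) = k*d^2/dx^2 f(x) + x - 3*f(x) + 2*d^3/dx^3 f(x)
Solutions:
 f(x) = C1*exp(-x*(k^2/(k^3 + sqrt(-k^6 + (k^3 - 162)^2) - 162)^(1/3) + k + (k^3 + sqrt(-k^6 + (k^3 - 162)^2) - 162)^(1/3))/6) + C2*exp(x*(-4*k^2/((-1 + sqrt(3)*I)*(k^3 + sqrt(-k^6 + (k^3 - 162)^2) - 162)^(1/3)) - 2*k + (k^3 + sqrt(-k^6 + (k^3 - 162)^2) - 162)^(1/3) - sqrt(3)*I*(k^3 + sqrt(-k^6 + (k^3 - 162)^2) - 162)^(1/3))/12) + C3*exp(x*(4*k^2/((1 + sqrt(3)*I)*(k^3 + sqrt(-k^6 + (k^3 - 162)^2) - 162)^(1/3)) - 2*k + (k^3 + sqrt(-k^6 + (k^3 - 162)^2) - 162)^(1/3) + sqrt(3)*I*(k^3 + sqrt(-k^6 + (k^3 - 162)^2) - 162)^(1/3))/12) - 2*k/3 - x^2 + x/3 + sqrt(3)/3


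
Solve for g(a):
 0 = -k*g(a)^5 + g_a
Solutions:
 g(a) = -(-1/(C1 + 4*a*k))^(1/4)
 g(a) = (-1/(C1 + 4*a*k))^(1/4)
 g(a) = -I*(-1/(C1 + 4*a*k))^(1/4)
 g(a) = I*(-1/(C1 + 4*a*k))^(1/4)


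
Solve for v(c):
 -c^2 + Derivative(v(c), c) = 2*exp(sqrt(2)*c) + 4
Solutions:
 v(c) = C1 + c^3/3 + 4*c + sqrt(2)*exp(sqrt(2)*c)


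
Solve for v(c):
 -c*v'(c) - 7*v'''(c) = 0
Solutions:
 v(c) = C1 + Integral(C2*airyai(-7^(2/3)*c/7) + C3*airybi(-7^(2/3)*c/7), c)


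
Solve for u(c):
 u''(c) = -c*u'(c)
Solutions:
 u(c) = C1 + C2*erf(sqrt(2)*c/2)


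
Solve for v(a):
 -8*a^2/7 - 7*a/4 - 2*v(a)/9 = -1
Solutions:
 v(a) = -36*a^2/7 - 63*a/8 + 9/2


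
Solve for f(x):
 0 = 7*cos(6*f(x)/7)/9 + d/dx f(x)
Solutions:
 7*x/9 - 7*log(sin(6*f(x)/7) - 1)/12 + 7*log(sin(6*f(x)/7) + 1)/12 = C1


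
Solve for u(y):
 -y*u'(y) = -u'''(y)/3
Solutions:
 u(y) = C1 + Integral(C2*airyai(3^(1/3)*y) + C3*airybi(3^(1/3)*y), y)


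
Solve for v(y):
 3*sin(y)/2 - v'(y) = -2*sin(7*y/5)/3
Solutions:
 v(y) = C1 - 3*cos(y)/2 - 10*cos(7*y/5)/21


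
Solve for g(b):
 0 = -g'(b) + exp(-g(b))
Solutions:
 g(b) = log(C1 + b)


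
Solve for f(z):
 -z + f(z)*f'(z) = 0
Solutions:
 f(z) = -sqrt(C1 + z^2)
 f(z) = sqrt(C1 + z^2)


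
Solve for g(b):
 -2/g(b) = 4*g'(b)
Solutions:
 g(b) = -sqrt(C1 - b)
 g(b) = sqrt(C1 - b)


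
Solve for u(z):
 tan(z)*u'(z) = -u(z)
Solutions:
 u(z) = C1/sin(z)


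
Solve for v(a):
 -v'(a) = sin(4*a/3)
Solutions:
 v(a) = C1 + 3*cos(4*a/3)/4


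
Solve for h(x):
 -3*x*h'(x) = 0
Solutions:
 h(x) = C1


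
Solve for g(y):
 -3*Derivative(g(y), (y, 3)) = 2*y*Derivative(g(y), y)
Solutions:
 g(y) = C1 + Integral(C2*airyai(-2^(1/3)*3^(2/3)*y/3) + C3*airybi(-2^(1/3)*3^(2/3)*y/3), y)


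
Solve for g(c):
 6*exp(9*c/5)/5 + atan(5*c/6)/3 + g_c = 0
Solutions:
 g(c) = C1 - c*atan(5*c/6)/3 - 2*exp(9*c/5)/3 + log(25*c^2 + 36)/5


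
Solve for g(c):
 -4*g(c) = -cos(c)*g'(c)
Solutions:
 g(c) = C1*(sin(c)^2 + 2*sin(c) + 1)/(sin(c)^2 - 2*sin(c) + 1)


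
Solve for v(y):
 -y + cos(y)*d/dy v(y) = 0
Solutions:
 v(y) = C1 + Integral(y/cos(y), y)


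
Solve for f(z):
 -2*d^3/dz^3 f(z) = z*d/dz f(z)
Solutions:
 f(z) = C1 + Integral(C2*airyai(-2^(2/3)*z/2) + C3*airybi(-2^(2/3)*z/2), z)


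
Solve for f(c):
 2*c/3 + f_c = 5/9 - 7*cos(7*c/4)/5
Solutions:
 f(c) = C1 - c^2/3 + 5*c/9 - 4*sin(7*c/4)/5


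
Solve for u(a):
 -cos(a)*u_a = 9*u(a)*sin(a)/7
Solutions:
 u(a) = C1*cos(a)^(9/7)


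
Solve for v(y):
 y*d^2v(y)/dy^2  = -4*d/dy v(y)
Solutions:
 v(y) = C1 + C2/y^3


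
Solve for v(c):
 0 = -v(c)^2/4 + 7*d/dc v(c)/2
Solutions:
 v(c) = -14/(C1 + c)


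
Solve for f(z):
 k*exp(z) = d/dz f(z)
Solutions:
 f(z) = C1 + k*exp(z)


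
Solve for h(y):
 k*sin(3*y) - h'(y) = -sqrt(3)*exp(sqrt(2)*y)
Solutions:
 h(y) = C1 - k*cos(3*y)/3 + sqrt(6)*exp(sqrt(2)*y)/2


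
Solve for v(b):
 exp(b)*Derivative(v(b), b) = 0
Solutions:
 v(b) = C1


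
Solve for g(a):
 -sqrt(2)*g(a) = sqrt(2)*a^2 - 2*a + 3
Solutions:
 g(a) = -a^2 + sqrt(2)*a - 3*sqrt(2)/2


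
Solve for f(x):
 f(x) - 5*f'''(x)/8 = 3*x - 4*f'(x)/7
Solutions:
 f(x) = C1*exp(-x*(16*22050^(1/3)/(sqrt(4646985) + 2205)^(1/3) + 420^(1/3)*(sqrt(4646985) + 2205)^(1/3))/210)*sin(3^(1/6)*x*(-140^(1/3)*3^(2/3)*(sqrt(4646985) + 2205)^(1/3) + 48*2450^(1/3)/(sqrt(4646985) + 2205)^(1/3))/210) + C2*exp(-x*(16*22050^(1/3)/(sqrt(4646985) + 2205)^(1/3) + 420^(1/3)*(sqrt(4646985) + 2205)^(1/3))/210)*cos(3^(1/6)*x*(-140^(1/3)*3^(2/3)*(sqrt(4646985) + 2205)^(1/3) + 48*2450^(1/3)/(sqrt(4646985) + 2205)^(1/3))/210) + C3*exp(x*(16*22050^(1/3)/(sqrt(4646985) + 2205)^(1/3) + 420^(1/3)*(sqrt(4646985) + 2205)^(1/3))/105) + 3*x - 12/7


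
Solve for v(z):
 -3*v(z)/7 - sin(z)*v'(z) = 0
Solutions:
 v(z) = C1*(cos(z) + 1)^(3/14)/(cos(z) - 1)^(3/14)


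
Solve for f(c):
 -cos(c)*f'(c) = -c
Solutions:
 f(c) = C1 + Integral(c/cos(c), c)


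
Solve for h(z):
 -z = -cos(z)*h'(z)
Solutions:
 h(z) = C1 + Integral(z/cos(z), z)


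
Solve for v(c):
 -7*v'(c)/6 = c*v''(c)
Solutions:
 v(c) = C1 + C2/c^(1/6)


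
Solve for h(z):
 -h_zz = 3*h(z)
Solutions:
 h(z) = C1*sin(sqrt(3)*z) + C2*cos(sqrt(3)*z)


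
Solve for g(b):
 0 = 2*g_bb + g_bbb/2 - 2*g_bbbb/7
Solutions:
 g(b) = C1 + C2*b + C3*exp(b*(7 - sqrt(497))/8) + C4*exp(b*(7 + sqrt(497))/8)


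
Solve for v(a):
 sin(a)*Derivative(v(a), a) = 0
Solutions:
 v(a) = C1


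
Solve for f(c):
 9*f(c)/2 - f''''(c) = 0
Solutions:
 f(c) = C1*exp(-2^(3/4)*sqrt(3)*c/2) + C2*exp(2^(3/4)*sqrt(3)*c/2) + C3*sin(2^(3/4)*sqrt(3)*c/2) + C4*cos(2^(3/4)*sqrt(3)*c/2)


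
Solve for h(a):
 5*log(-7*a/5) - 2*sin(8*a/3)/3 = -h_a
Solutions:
 h(a) = C1 - 5*a*log(-a) - 5*a*log(7) + 5*a + 5*a*log(5) - cos(8*a/3)/4


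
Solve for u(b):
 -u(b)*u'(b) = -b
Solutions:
 u(b) = -sqrt(C1 + b^2)
 u(b) = sqrt(C1 + b^2)


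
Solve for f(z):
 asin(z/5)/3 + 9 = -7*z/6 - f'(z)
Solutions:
 f(z) = C1 - 7*z^2/12 - z*asin(z/5)/3 - 9*z - sqrt(25 - z^2)/3


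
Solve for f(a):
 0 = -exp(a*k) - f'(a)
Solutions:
 f(a) = C1 - exp(a*k)/k


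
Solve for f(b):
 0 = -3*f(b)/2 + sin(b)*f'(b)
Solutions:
 f(b) = C1*(cos(b) - 1)^(3/4)/(cos(b) + 1)^(3/4)


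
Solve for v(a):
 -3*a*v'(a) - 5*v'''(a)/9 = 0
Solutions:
 v(a) = C1 + Integral(C2*airyai(-3*5^(2/3)*a/5) + C3*airybi(-3*5^(2/3)*a/5), a)


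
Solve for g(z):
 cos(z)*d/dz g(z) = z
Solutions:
 g(z) = C1 + Integral(z/cos(z), z)


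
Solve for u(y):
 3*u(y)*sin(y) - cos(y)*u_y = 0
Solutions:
 u(y) = C1/cos(y)^3


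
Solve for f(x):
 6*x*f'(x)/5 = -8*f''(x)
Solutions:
 f(x) = C1 + C2*erf(sqrt(30)*x/20)


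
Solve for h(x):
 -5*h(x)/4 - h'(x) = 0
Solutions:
 h(x) = C1*exp(-5*x/4)


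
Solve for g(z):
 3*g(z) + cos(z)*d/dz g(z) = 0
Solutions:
 g(z) = C1*(sin(z) - 1)^(3/2)/(sin(z) + 1)^(3/2)


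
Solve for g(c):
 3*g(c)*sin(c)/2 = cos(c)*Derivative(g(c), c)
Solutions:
 g(c) = C1/cos(c)^(3/2)


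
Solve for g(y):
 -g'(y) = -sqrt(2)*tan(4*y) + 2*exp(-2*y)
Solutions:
 g(y) = C1 + sqrt(2)*log(tan(4*y)^2 + 1)/8 + exp(-2*y)


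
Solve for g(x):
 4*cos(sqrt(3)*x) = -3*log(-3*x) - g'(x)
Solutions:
 g(x) = C1 - 3*x*log(-x) - 3*x*log(3) + 3*x - 4*sqrt(3)*sin(sqrt(3)*x)/3


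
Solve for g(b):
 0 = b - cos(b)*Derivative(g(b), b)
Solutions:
 g(b) = C1 + Integral(b/cos(b), b)


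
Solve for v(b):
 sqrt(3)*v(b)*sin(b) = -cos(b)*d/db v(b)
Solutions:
 v(b) = C1*cos(b)^(sqrt(3))


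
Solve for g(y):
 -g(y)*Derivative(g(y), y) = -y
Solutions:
 g(y) = -sqrt(C1 + y^2)
 g(y) = sqrt(C1 + y^2)


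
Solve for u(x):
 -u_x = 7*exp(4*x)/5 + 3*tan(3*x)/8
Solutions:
 u(x) = C1 - 7*exp(4*x)/20 + log(cos(3*x))/8


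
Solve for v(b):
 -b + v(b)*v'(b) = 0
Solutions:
 v(b) = -sqrt(C1 + b^2)
 v(b) = sqrt(C1 + b^2)


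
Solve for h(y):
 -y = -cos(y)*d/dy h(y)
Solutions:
 h(y) = C1 + Integral(y/cos(y), y)


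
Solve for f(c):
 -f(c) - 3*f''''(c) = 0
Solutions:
 f(c) = (C1*sin(sqrt(2)*3^(3/4)*c/6) + C2*cos(sqrt(2)*3^(3/4)*c/6))*exp(-sqrt(2)*3^(3/4)*c/6) + (C3*sin(sqrt(2)*3^(3/4)*c/6) + C4*cos(sqrt(2)*3^(3/4)*c/6))*exp(sqrt(2)*3^(3/4)*c/6)


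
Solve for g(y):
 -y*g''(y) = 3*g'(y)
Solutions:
 g(y) = C1 + C2/y^2


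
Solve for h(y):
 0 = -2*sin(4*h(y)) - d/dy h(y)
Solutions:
 h(y) = -acos((-C1 - exp(16*y))/(C1 - exp(16*y)))/4 + pi/2
 h(y) = acos((-C1 - exp(16*y))/(C1 - exp(16*y)))/4


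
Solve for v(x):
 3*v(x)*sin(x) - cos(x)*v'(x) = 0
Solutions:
 v(x) = C1/cos(x)^3


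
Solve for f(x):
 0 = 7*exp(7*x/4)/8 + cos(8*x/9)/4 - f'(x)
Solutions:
 f(x) = C1 + exp(7*x/4)/2 + 9*sin(8*x/9)/32


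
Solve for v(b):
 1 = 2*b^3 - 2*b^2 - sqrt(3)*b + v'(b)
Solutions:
 v(b) = C1 - b^4/2 + 2*b^3/3 + sqrt(3)*b^2/2 + b


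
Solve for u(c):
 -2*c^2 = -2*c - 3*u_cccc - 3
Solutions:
 u(c) = C1 + C2*c + C3*c^2 + C4*c^3 + c^6/540 - c^5/180 - c^4/24


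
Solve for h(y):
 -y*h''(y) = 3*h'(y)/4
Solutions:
 h(y) = C1 + C2*y^(1/4)


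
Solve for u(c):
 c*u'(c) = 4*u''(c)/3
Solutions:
 u(c) = C1 + C2*erfi(sqrt(6)*c/4)


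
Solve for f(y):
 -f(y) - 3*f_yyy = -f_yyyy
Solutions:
 f(y) = C1*exp(y*(-sqrt(3)*sqrt(-16*18^(1/3)/(-81 + sqrt(7329))^(1/3) + 2*12^(1/3)*(-81 + sqrt(7329))^(1/3) + 27) + 9)/12)*sin(sqrt(6)*y*sqrt(-27 - 8*18^(1/3)/(-81 + sqrt(7329))^(1/3) + 12^(1/3)*(-81 + sqrt(7329))^(1/3) + 81*sqrt(3)/sqrt(-16*18^(1/3)/(-81 + sqrt(7329))^(1/3) + 2*12^(1/3)*(-81 + sqrt(7329))^(1/3) + 27))/12) + C2*exp(y*(-sqrt(3)*sqrt(-16*18^(1/3)/(-81 + sqrt(7329))^(1/3) + 2*12^(1/3)*(-81 + sqrt(7329))^(1/3) + 27) + 9)/12)*cos(sqrt(6)*y*sqrt(-27 - 8*18^(1/3)/(-81 + sqrt(7329))^(1/3) + 12^(1/3)*(-81 + sqrt(7329))^(1/3) + 81*sqrt(3)/sqrt(-16*18^(1/3)/(-81 + sqrt(7329))^(1/3) + 2*12^(1/3)*(-81 + sqrt(7329))^(1/3) + 27))/12) + C3*exp(y*(sqrt(3)*sqrt(-16*18^(1/3)/(-81 + sqrt(7329))^(1/3) + 2*12^(1/3)*(-81 + sqrt(7329))^(1/3) + 27) + 9 + sqrt(6)*sqrt(-12^(1/3)*(-81 + sqrt(7329))^(1/3) + 8*18^(1/3)/(-81 + sqrt(7329))^(1/3) + 27 + 81*sqrt(3)/sqrt(-16*18^(1/3)/(-81 + sqrt(7329))^(1/3) + 2*12^(1/3)*(-81 + sqrt(7329))^(1/3) + 27)))/12) + C4*exp(y*(-sqrt(6)*sqrt(-12^(1/3)*(-81 + sqrt(7329))^(1/3) + 8*18^(1/3)/(-81 + sqrt(7329))^(1/3) + 27 + 81*sqrt(3)/sqrt(-16*18^(1/3)/(-81 + sqrt(7329))^(1/3) + 2*12^(1/3)*(-81 + sqrt(7329))^(1/3) + 27)) + sqrt(3)*sqrt(-16*18^(1/3)/(-81 + sqrt(7329))^(1/3) + 2*12^(1/3)*(-81 + sqrt(7329))^(1/3) + 27) + 9)/12)


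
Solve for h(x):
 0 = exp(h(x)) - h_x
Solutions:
 h(x) = log(-1/(C1 + x))


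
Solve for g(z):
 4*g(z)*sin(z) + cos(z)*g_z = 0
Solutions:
 g(z) = C1*cos(z)^4


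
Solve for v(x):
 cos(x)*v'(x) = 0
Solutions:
 v(x) = C1


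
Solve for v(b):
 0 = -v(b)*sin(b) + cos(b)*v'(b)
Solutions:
 v(b) = C1/cos(b)


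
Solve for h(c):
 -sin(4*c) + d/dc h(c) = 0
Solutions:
 h(c) = C1 - cos(4*c)/4


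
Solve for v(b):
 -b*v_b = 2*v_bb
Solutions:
 v(b) = C1 + C2*erf(b/2)


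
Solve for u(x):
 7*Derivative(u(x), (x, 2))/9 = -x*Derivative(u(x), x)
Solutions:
 u(x) = C1 + C2*erf(3*sqrt(14)*x/14)


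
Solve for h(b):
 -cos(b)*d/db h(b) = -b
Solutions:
 h(b) = C1 + Integral(b/cos(b), b)


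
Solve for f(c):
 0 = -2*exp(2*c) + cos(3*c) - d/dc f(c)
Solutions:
 f(c) = C1 - exp(2*c) + sin(3*c)/3
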